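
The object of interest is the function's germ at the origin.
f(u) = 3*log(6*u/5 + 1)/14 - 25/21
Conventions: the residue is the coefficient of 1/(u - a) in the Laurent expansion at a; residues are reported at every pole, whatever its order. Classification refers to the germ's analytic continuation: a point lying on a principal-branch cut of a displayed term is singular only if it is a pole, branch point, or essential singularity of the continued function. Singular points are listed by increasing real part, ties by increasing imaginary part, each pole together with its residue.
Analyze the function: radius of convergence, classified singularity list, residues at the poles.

Radius of convergence at 0: 5/6.
At -5/6: a logarithmic branch point.

Branch term (3/14)*log(1 - u/(-5/6)): its argument vanishes at u = -5/6, a logarithmic branch point, modulus 5/6.
The radius of convergence is the smallest modulus among the singular points: 5/6.


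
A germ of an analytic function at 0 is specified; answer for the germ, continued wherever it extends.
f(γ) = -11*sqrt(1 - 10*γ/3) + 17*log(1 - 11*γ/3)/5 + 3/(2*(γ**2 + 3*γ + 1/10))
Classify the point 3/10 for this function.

The term (-11)*sqrt(1 - γ/(3/10)) has argument 1 - 3/10/(3/10) = 0 at 3/10: a square-root (algebraic, two-sheeted) branch point; the remaining terms are analytic or single-valued there.

The point is an algebraic (square-root) branch point.


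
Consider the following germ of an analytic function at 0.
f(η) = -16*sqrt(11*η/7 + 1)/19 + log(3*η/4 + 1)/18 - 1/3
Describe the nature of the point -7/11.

The point is an algebraic (square-root) branch point.

The term (-16/19)*sqrt(1 - η/(-7/11)) has argument 1 - -7/11/(-7/11) = 0 at -7/11: a square-root (algebraic, two-sheeted) branch point; the remaining terms are analytic or single-valued there.


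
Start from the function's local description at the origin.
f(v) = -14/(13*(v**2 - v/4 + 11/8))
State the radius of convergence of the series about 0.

Denominator factor (v**2 - v/4 + 11/8): discriminant -87/16, complex-conjugate roots (1/8) + ((1/8)*sqrt(87))*i and (1/8) - ((1/8)*sqrt(87))*i; poles of order 1, moduli (1/4)*sqrt(22) and (1/4)*sqrt(22).
The radius of convergence is the smallest modulus among the singular points: (1/4)*sqrt(22).

The radius of convergence is (1/4)*sqrt(22).


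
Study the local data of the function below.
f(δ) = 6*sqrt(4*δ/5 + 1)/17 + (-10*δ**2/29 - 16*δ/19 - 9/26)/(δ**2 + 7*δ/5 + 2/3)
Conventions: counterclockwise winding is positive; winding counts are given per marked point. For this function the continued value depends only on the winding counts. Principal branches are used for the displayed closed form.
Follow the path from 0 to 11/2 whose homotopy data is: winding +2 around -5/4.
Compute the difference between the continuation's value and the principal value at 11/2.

The rational part is single-valued and drops out of the difference; each branch term changes only by its own monodromy.
(6/17)*sqrt(1 - δ/(-5/4)): winding +2 is even, the square root returns to the same sheet, contribution 0.
Summing the contributions at δ = 11/2 gives 0.

Continued minus principal equals 0.


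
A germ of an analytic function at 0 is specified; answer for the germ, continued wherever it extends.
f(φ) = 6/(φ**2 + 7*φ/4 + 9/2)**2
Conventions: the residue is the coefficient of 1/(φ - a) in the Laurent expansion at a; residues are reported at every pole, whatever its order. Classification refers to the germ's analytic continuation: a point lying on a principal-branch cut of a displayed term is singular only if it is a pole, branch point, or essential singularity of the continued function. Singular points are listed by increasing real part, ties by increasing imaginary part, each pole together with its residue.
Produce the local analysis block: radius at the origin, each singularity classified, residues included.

Radius of convergence at 0: (3/2)*sqrt(2).
At (-7/8) - ((1/8)*sqrt(239))*i: a pole of order 2; residue ((768/57121)*sqrt(239))*i.
At (-7/8) + ((1/8)*sqrt(239))*i: a pole of order 2; residue -((768/57121)*sqrt(239))*i.

Denominator factor (φ**2 + 7*φ/4 + 9/2)^2: discriminant -239/16, complex-conjugate roots (-7/8) + ((1/8)*sqrt(239))*i and (-7/8) - ((1/8)*sqrt(239))*i; poles of order 2, moduli (3/2)*sqrt(2) and (3/2)*sqrt(2).
The radius of convergence is the smallest modulus among the singular points: (3/2)*sqrt(2).
The factor φ**2 + 7*φ/4 + 9/2 splits as (φ - a)(φ - a') with a = (-7/8) - ((1/8)*sqrt(239))*i, a' = (-7/8) + ((1/8)*sqrt(239))*i. At the order-2 pole a set g(φ) = (φ - a)^2*f(φ) = [6] / (φ - a')^2.
Order-2 pole: residue = g'(a); g'((-7/8) - ((1/8)*sqrt(239))*i) = ((768/57121)*sqrt(239))*i, so the residue is ((768/57121)*sqrt(239))*i.
The factor φ**2 + 7*φ/4 + 9/2 splits as (φ - a)(φ - a') with a = (-7/8) + ((1/8)*sqrt(239))*i, a' = (-7/8) - ((1/8)*sqrt(239))*i. At the order-2 pole a set g(φ) = (φ - a)^2*f(φ) = [6] / (φ - a')^2.
Order-2 pole: residue = g'(a); g'((-7/8) + ((1/8)*sqrt(239))*i) = -((768/57121)*sqrt(239))*i, so the residue is -((768/57121)*sqrt(239))*i.
List the singular points by increasing real part (a conjugate pair: the negative imaginary part first).


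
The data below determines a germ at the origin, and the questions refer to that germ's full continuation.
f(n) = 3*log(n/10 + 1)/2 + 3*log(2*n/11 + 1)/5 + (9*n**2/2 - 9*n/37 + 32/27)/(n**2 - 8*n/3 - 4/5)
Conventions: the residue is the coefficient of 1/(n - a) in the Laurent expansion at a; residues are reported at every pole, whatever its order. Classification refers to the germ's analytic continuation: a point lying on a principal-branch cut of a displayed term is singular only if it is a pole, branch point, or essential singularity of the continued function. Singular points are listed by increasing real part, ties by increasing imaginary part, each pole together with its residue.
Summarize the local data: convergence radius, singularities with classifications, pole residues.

Radius of convergence at 0: -4/3 + (2/15)*sqrt(145).
At -10: a logarithmic branch point.
At -11/2: a logarithmic branch point.
At 4/3 - (2/15)*sqrt(145): a pole of order 1; residue 435/74 - (51101/96570)*sqrt(145).
At 4/3 + (2/15)*sqrt(145): a pole of order 1; residue 435/74 + (51101/96570)*sqrt(145).

Denominator factor (n**2 - 8*n/3 - 4/5): discriminant 464/45, real irrational roots 4/3 + (2/15)*sqrt(145) and 4/3 - (2/15)*sqrt(145); poles of order 1, moduli 4/3 + (2/15)*sqrt(145) and -4/3 + (2/15)*sqrt(145).
Branch term (3/2)*log(1 - n/(-10)): its argument vanishes at n = -10, a logarithmic branch point, modulus 10.
Branch term (3/5)*log(1 - n/(-11/2)): its argument vanishes at n = -11/2, a logarithmic branch point, modulus 11/2.
The radius of convergence is the smallest modulus among the singular points: -4/3 + (2/15)*sqrt(145).
The branch terms are analytic at 4/3 - (2/15)*sqrt(145) and contribute nothing to the residue; only the rational part matters.
The factor n**2 - 8*n/3 - 4/5 splits as (n - a)(n - a') with a = 4/3 - (2/15)*sqrt(145), a' = 4/3 + (2/15)*sqrt(145). At the order-1 pole a set g(n) = (n - a)*(rational part) = [9*n**2/2 - 9*n/37 + 32/27] / (n - a').
Simple pole: residue = g(a) at a = 4/3 - (2/15)*sqrt(145), which is 435/74 - (51101/96570)*sqrt(145).
The branch terms are analytic at 4/3 + (2/15)*sqrt(145) and contribute nothing to the residue; only the rational part matters.
The factor n**2 - 8*n/3 - 4/5 splits as (n - a)(n - a') with a = 4/3 + (2/15)*sqrt(145), a' = 4/3 - (2/15)*sqrt(145). At the order-1 pole a set g(n) = (n - a)*(rational part) = [9*n**2/2 - 9*n/37 + 32/27] / (n - a').
Simple pole: residue = g(a) at a = 4/3 + (2/15)*sqrt(145), which is 435/74 + (51101/96570)*sqrt(145).
List the singular points by increasing real part (a conjugate pair: the negative imaginary part first).


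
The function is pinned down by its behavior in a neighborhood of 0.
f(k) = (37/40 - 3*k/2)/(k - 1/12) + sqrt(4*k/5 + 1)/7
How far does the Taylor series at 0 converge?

Denominator factor (k - 1/12): pole of order 1 at 1/12, modulus 1/12.
Branch term (1/7)*sqrt(1 - k/(-5/4)): its argument vanishes at k = -5/4, a square-root branch point, modulus 5/4.
The radius of convergence is the smallest modulus among the singular points: 1/12.

The radius of convergence is 1/12.


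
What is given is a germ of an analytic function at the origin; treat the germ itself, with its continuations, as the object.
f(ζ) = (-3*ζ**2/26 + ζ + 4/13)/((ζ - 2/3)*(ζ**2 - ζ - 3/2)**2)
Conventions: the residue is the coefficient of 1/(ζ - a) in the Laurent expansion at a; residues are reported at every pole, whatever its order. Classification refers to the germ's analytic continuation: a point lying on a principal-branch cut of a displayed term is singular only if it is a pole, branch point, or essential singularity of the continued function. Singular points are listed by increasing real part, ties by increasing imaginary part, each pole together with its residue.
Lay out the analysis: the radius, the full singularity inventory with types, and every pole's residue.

Radius of convergence at 0: 2/3.
At 1/2 - (1/2)*sqrt(7): a pole of order 2; residue -1944/12493 + (56781/1224314)*sqrt(7).
At 2/3: a pole of order 1; residue 3888/12493.
At 1/2 + (1/2)*sqrt(7): a pole of order 2; residue -1944/12493 - (56781/1224314)*sqrt(7).


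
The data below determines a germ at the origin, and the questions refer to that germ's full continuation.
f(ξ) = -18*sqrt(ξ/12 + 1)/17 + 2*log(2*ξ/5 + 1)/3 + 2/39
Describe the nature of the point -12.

The point is an algebraic (square-root) branch point.

The term (-18/17)*sqrt(1 - ξ/(-12)) has argument 1 - -12/(-12) = 0 at -12: a square-root (algebraic, two-sheeted) branch point; the remaining terms are analytic or single-valued there.


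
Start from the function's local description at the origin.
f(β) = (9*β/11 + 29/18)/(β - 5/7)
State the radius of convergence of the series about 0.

Denominator factor (β - 5/7): pole of order 1 at 5/7, modulus 5/7.
The radius of convergence is the smallest modulus among the singular points: 5/7.

The radius of convergence is 5/7.


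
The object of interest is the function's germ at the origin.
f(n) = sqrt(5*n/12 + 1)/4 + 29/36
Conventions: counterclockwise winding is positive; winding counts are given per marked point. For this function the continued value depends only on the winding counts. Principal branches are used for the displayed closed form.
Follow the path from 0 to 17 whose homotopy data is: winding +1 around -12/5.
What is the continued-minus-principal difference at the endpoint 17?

The rational part is single-valued and drops out of the difference; each branch term changes only by its own monodromy.
(1/4)*sqrt(1 - n/(-12/5)): winding +1 is odd, the square root flips sign, contributing -2*(1/4)*sqrt(1 - (17)/(-12/5)) = -2*(1/4)*sqrt(97/12) = -(1/12)*sqrt(291).
Summing the contributions at n = 17 gives -(1/12)*sqrt(291).

Continued minus principal equals -(1/12)*sqrt(291).


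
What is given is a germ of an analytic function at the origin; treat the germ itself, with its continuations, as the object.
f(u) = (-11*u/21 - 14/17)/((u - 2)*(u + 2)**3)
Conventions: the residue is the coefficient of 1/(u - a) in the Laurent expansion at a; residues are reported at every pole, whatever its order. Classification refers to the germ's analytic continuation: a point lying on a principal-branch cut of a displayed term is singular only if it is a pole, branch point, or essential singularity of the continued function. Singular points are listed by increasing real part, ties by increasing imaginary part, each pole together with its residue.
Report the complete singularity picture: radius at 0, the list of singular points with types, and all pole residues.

Radius of convergence at 0: 2.
At -2: a pole of order 3; residue 167/5712.
At 2: a pole of order 1; residue -167/5712.

Denominator factor (u + 2)^3: pole of order 3 at -2, modulus 2.
Denominator factor (u - 2): pole of order 1 at 2, modulus 2.
The radius of convergence is the smallest modulus among the singular points: 2.
At the order-3 pole -2 set g(u) = (u - (-2))^3*f(u) = (-11*u/21 - 14/17)/(u - 2).
Order-3 pole: residue = g''(a)/2; g''(-2) = 167/2856, so the residue is 167/5712.
At the order-1 pole 2 set g(u) = (u - (2))*f(u) = (-11*u/21 - 14/17)/(u + 2)**3.
Simple pole: residue = g(a) at a = 2, which is -167/5712.
List the singular points by increasing real part (a conjugate pair: the negative imaginary part first).


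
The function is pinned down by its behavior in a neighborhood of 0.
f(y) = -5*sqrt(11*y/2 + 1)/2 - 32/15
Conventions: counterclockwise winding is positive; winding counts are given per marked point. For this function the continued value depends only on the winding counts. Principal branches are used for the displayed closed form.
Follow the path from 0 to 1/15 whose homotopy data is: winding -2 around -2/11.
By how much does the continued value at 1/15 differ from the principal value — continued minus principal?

Continued minus principal equals 0.

The rational part is single-valued and drops out of the difference; each branch term changes only by its own monodromy.
(-5/2)*sqrt(1 - y/(-2/11)): winding -2 is even, the square root returns to the same sheet, contribution 0.
Summing the contributions at y = 1/15 gives 0.


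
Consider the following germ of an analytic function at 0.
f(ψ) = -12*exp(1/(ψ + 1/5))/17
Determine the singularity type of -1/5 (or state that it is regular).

The exponent 1/(ψ - (-1/5)) has a pole at -1/5, so exp(1/(ψ - (-1/5))) takes every nonzero value near it: an essential singularity (not a pole of any order).

The point is an essential singularity.


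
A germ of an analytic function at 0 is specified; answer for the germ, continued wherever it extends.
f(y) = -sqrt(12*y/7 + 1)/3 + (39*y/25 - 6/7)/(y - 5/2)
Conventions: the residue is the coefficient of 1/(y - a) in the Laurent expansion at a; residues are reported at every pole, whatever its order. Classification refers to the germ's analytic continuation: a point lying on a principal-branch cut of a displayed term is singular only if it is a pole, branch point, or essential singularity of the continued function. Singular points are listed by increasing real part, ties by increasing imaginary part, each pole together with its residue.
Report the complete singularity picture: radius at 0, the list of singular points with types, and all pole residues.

Denominator factor (y - 5/2): pole of order 1 at 5/2, modulus 5/2.
Branch term (-1/3)*sqrt(1 - y/(-7/12)): its argument vanishes at y = -7/12, a square-root branch point, modulus 7/12.
The radius of convergence is the smallest modulus among the singular points: 7/12.
The branch term is analytic at 5/2 and contributes nothing to the residue; only the rational part matters.
At the order-1 pole 5/2 set g(y) = (y - (5/2))*(rational part) = 39*y/25 - 6/7.
Simple pole: residue = g(a) at a = 5/2, which is 213/70.
List the singular points by increasing real part (a conjugate pair: the negative imaginary part first).

Radius of convergence at 0: 7/12.
At -7/12: an algebraic (square-root) branch point.
At 5/2: a pole of order 1; residue 213/70.


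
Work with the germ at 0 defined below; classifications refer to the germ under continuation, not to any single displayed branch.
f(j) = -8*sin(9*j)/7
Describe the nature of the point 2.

The point is a regular point.

There is no denominator, hence no pole anywhere.
The factor sin(9*j) is entire.
So the germ continues analytically to 2.


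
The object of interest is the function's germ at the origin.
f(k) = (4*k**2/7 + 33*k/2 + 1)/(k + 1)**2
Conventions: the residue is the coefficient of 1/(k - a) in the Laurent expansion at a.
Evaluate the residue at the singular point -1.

At the order-2 pole -1 set g(k) = (k - (-1))^2*f(k) = 4*k**2/7 + 33*k/2 + 1.
Order-2 pole: residue = g'(a); g'(-1) = 215/14, so the residue is 215/14.

The residue is 215/14.


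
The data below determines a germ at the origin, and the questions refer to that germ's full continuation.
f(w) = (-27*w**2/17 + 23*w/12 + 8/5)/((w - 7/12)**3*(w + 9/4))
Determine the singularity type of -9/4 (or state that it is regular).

The denominator factor w + 9/4 vanishes at -9/4 and appears to the power 1; the numerator there equals -914/85, nonzero, and no other factor vanishes.
Hence a pole whose order is the multiplicity, 1.

The point is a pole of order 1.


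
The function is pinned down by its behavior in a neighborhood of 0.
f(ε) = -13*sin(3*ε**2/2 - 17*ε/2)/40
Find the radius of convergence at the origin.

The factor -sin(3*ε**2/2 - 17*ε/2) is entire and contributes no finite singular point.
The polynomial part has no poles.
No finite singular points: the Taylor series at 0 converges everywhere.

The radius of convergence is infinite.


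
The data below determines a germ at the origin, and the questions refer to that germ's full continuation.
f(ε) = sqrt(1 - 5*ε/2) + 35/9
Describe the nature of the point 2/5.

The term (1)*sqrt(1 - ε/(2/5)) has argument 1 - 2/5/(2/5) = 0 at 2/5: a square-root (algebraic, two-sheeted) branch point; the remaining terms are analytic or single-valued there.

The point is an algebraic (square-root) branch point.


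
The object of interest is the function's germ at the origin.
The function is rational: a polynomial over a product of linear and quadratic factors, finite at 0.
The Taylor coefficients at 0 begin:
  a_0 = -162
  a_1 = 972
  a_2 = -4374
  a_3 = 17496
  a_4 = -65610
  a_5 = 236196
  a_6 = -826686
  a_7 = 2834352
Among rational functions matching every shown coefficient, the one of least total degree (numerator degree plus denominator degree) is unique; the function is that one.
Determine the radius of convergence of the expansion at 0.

The radius of convergence is 1/3.

No rational of total degree below 2 reproduces all 8 coefficients; solving the [0/2] Pade equations on them gives f(d) = -18/(d + 1/3)**2, whose expansion matches every shown term.
Denominator factor (d + 1/3)^2: pole of order 2 at -1/3, modulus 1/3.
The radius of convergence is the smallest modulus among the singular points: 1/3.


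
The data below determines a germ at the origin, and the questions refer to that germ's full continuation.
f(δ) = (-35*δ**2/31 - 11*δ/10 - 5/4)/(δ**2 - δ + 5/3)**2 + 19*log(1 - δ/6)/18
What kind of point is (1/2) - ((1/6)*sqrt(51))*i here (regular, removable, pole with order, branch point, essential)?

The denominator factor δ**2 - δ + 5/3 vanishes at (1/2) - ((1/6)*sqrt(51))*i and appears to the power 2; the numerator there equals (-449/930) + ((691/1860)*sqrt(51))*i, nonzero, and no other factor vanishes.
The branch terms are analytic at this point.
Hence a pole whose order is the multiplicity, 2.

The point is a pole of order 2.


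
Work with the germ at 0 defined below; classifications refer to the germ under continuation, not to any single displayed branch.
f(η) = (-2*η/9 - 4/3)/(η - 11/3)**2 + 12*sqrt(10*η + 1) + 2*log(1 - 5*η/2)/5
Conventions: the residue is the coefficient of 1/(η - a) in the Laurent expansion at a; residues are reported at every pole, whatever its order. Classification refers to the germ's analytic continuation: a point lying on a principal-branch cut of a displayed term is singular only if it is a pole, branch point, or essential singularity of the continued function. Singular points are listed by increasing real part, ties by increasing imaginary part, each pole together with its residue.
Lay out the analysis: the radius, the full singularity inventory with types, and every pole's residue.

Radius of convergence at 0: 1/10.
At -1/10: an algebraic (square-root) branch point.
At 2/5: a logarithmic branch point.
At 11/3: a pole of order 2; residue -2/9.

Denominator factor (η - 11/3)^2: pole of order 2 at 11/3, modulus 11/3.
Branch term (2/5)*log(1 - η/(2/5)): its argument vanishes at η = 2/5, a logarithmic branch point, modulus 2/5.
Branch term (12)*sqrt(1 - η/(-1/10)): its argument vanishes at η = -1/10, a square-root branch point, modulus 1/10.
The radius of convergence is the smallest modulus among the singular points: 1/10.
The branch terms are analytic at 11/3 and contribute nothing to the residue; only the rational part matters.
At the order-2 pole 11/3 set g(η) = (η - (11/3))^2*(rational part) = -2*η/9 - 4/3.
Order-2 pole: residue = g'(a); g'(11/3) = -2/9, so the residue is -2/9.
List the singular points by increasing real part (a conjugate pair: the negative imaginary part first).


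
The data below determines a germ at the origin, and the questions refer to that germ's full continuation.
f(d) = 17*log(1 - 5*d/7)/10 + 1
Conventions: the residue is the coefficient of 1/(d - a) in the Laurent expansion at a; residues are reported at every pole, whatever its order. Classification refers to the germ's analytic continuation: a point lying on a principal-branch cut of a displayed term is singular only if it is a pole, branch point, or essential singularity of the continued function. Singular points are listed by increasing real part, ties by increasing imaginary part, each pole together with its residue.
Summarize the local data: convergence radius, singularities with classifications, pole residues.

Branch term (17/10)*log(1 - d/(7/5)): its argument vanishes at d = 7/5, a logarithmic branch point, modulus 7/5.
The radius of convergence is the smallest modulus among the singular points: 7/5.

Radius of convergence at 0: 7/5.
At 7/5: a logarithmic branch point.


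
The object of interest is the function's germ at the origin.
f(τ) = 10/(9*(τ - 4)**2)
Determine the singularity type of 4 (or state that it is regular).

The denominator factor τ - 4 vanishes at 4 and appears to the power 2; the numerator there equals 10/9, nonzero, and no other factor vanishes.
Hence a pole whose order is the multiplicity, 2.

The point is a pole of order 2.


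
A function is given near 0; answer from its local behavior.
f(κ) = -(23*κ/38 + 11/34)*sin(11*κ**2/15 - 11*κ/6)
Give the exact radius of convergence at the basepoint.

The radius of convergence is infinite.

The factor -sin(11*κ**2/15 - 11*κ/6) is entire and contributes no finite singular point.
The polynomial part has no poles.
No finite singular points: the Taylor series at 0 converges everywhere.


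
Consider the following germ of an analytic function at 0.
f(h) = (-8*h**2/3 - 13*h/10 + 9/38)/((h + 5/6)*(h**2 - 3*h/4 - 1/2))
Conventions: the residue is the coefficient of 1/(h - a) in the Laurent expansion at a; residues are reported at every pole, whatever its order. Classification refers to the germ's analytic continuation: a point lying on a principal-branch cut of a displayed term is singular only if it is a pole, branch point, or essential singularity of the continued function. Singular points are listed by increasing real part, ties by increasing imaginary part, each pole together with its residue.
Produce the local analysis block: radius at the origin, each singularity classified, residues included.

Radius of convergence at 0: -3/8 + (1/8)*sqrt(41).
At -5/6: a pole of order 1; residue -2182/3363.
At 3/8 - (1/8)*sqrt(41): a pole of order 1; residue -1131/1121 + (19321/229805)*sqrt(41).
At 3/8 + (1/8)*sqrt(41): a pole of order 1; residue -1131/1121 - (19321/229805)*sqrt(41).

Denominator factor (h**2 - 3*h/4 - 1/2): discriminant 41/16, real irrational roots 3/8 + (1/8)*sqrt(41) and 3/8 - (1/8)*sqrt(41); poles of order 1, moduli 3/8 + (1/8)*sqrt(41) and -3/8 + (1/8)*sqrt(41).
Denominator factor (h + 5/6): pole of order 1 at -5/6, modulus 5/6.
The radius of convergence is the smallest modulus among the singular points: -3/8 + (1/8)*sqrt(41).
At the order-1 pole -5/6 set g(h) = (h - (-5/6))*f(h) = (-8*h**2/3 - 13*h/10 + 9/38)/(h**2 - 3*h/4 - 1/2).
Simple pole: residue = g(a) at a = -5/6, which is -2182/3363.
The factor h**2 - 3*h/4 - 1/2 splits as (h - a)(h - a') with a = 3/8 - (1/8)*sqrt(41), a' = 3/8 + (1/8)*sqrt(41). At the order-1 pole a set g(h) = (h - a)*f(h) = [(-8*h**2/3 - 13*h/10 + 9/38)/(h + 5/6)] / (h - a').
Simple pole: residue = g(a) at a = 3/8 - (1/8)*sqrt(41), which is -1131/1121 + (19321/229805)*sqrt(41).
The factor h**2 - 3*h/4 - 1/2 splits as (h - a)(h - a') with a = 3/8 + (1/8)*sqrt(41), a' = 3/8 - (1/8)*sqrt(41). At the order-1 pole a set g(h) = (h - a)*f(h) = [(-8*h**2/3 - 13*h/10 + 9/38)/(h + 5/6)] / (h - a').
Simple pole: residue = g(a) at a = 3/8 + (1/8)*sqrt(41), which is -1131/1121 - (19321/229805)*sqrt(41).
List the singular points by increasing real part (a conjugate pair: the negative imaginary part first).


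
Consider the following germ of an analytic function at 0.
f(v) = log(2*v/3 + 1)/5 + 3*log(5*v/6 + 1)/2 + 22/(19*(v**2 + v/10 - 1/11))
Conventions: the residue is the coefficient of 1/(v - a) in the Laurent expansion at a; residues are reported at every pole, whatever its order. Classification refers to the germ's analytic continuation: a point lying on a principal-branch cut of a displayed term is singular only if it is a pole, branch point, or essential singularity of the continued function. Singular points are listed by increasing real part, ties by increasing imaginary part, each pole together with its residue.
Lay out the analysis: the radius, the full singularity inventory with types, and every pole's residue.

Radius of convergence at 0: -1/20 + (1/220)*sqrt(4521).
At -3/2: a logarithmic branch point.
At -6/5: a logarithmic branch point.
At -1/20 - (1/220)*sqrt(4521): a pole of order 1; residue -(220/7809)*sqrt(4521).
At -1/20 + (1/220)*sqrt(4521): a pole of order 1; residue (220/7809)*sqrt(4521).

Denominator factor (v**2 + v/10 - 1/11): discriminant 411/1100, real irrational roots -1/20 + (1/220)*sqrt(4521) and -1/20 - (1/220)*sqrt(4521); poles of order 1, moduli -1/20 + (1/220)*sqrt(4521) and 1/20 + (1/220)*sqrt(4521).
Branch term (1/5)*log(1 - v/(-3/2)): its argument vanishes at v = -3/2, a logarithmic branch point, modulus 3/2.
Branch term (3/2)*log(1 - v/(-6/5)): its argument vanishes at v = -6/5, a logarithmic branch point, modulus 6/5.
The radius of convergence is the smallest modulus among the singular points: -1/20 + (1/220)*sqrt(4521).
The branch terms are analytic at -1/20 - (1/220)*sqrt(4521) and contribute nothing to the residue; only the rational part matters.
The factor v**2 + v/10 - 1/11 splits as (v - a)(v - a') with a = -1/20 - (1/220)*sqrt(4521), a' = -1/20 + (1/220)*sqrt(4521). At the order-1 pole a set g(v) = (v - a)*(rational part) = [22/19] / (v - a').
Simple pole: residue = g(a) at a = -1/20 - (1/220)*sqrt(4521), which is -(220/7809)*sqrt(4521).
The branch terms are analytic at -1/20 + (1/220)*sqrt(4521) and contribute nothing to the residue; only the rational part matters.
The factor v**2 + v/10 - 1/11 splits as (v - a)(v - a') with a = -1/20 + (1/220)*sqrt(4521), a' = -1/20 - (1/220)*sqrt(4521). At the order-1 pole a set g(v) = (v - a)*(rational part) = [22/19] / (v - a').
Simple pole: residue = g(a) at a = -1/20 + (1/220)*sqrt(4521), which is (220/7809)*sqrt(4521).
List the singular points by increasing real part (a conjugate pair: the negative imaginary part first).


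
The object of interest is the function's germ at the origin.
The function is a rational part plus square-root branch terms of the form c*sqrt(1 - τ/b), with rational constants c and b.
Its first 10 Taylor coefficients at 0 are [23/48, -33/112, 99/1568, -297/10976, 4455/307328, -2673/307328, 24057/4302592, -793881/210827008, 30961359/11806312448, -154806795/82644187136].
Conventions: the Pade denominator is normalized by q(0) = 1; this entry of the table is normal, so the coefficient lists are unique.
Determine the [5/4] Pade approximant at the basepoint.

The Pade approximant has numerator coefficients [23/48, 59/112, 9/448, -2385/21952, -14715/614656, -2673/4302592]; denominator coefficients [1, 12/7, 27/28, 135/686, 405/38416].

Taylor coefficients needed (read off): a_0 = 23/48, a_1 = -33/112, a_2 = 99/1568, a_3 = -297/10976, a_4 = 4455/307328, a_5 = -2673/307328, a_6 = 24057/4302592, a_7 = -793881/210827008, a_8 = 30961359/11806312448, a_9 = -154806795/82644187136.
Write the denominator as Q(τ) = 1 + q1*τ + q2*τ^2 + q3*τ^3 + q4*τ^4. Requiring Q*f - P = O(τ^10) with deg P <= 5 kills the coefficients of τ^6..τ^9 in Q*f:
  τ^6: a_6 + q1*a_5 + q2*a_4 + q3*a_3 + q4*a_2 = 0, i.e. 24057/4302592 + (-2673/307328)*q1 + (4455/307328)*q2 + (-297/10976)*q3 + (99/1568)*q4 = 0.
  τ^7: a_7 + q1*a_6 + q2*a_5 + q3*a_4 + q4*a_3 = 0, i.e. -793881/210827008 + (24057/4302592)*q1 + (-2673/307328)*q2 + (4455/307328)*q3 + (-297/10976)*q4 = 0.
  τ^8: a_8 + q1*a_7 + q2*a_6 + q3*a_5 + q4*a_4 = 0, i.e. 30961359/11806312448 + (-793881/210827008)*q1 + (24057/4302592)*q2 + (-2673/307328)*q3 + (4455/307328)*q4 = 0.
  τ^9: a_9 + q1*a_8 + q2*a_7 + q3*a_6 + q4*a_5 = 0, i.e. -154806795/82644187136 + (30961359/11806312448)*q1 + (-793881/210827008)*q2 + (24057/4302592)*q3 + (-2673/307328)*q4 = 0.
Solving this linear system: q1 = 12/7, q2 = 27/28, q3 = 135/686, q4 = 405/38416.
The numerator is Q*f truncated at degree 5: P0 = a_0 = 23/48; P1 = a_1 + q1*a_0 = 59/112; P2 = a_2 + q1*a_1 + q2*a_0 = 9/448; P3 = a_3 + q1*a_2 + q2*a_1 + q3*a_0 = -2385/21952; P4 = a_4 + q1*a_3 + q2*a_2 + q3*a_1 + q4*a_0 = -14715/614656; P5 = a_5 + q1*a_4 + q2*a_3 + q3*a_2 + q4*a_1 = -2673/4302592.


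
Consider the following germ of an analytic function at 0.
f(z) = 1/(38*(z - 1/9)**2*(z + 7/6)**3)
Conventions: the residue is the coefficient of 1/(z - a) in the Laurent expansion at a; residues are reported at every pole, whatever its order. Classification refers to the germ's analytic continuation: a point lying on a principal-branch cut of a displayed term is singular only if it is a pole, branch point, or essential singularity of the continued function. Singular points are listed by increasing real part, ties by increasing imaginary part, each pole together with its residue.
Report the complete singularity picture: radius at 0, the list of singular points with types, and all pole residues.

Radius of convergence at 0: 1/9.
At -7/6: a pole of order 3; residue 157464/5316979.
At 1/9: a pole of order 2; residue -157464/5316979.

Denominator factor (z + 7/6)^3: pole of order 3 at -7/6, modulus 7/6.
Denominator factor (z - 1/9)^2: pole of order 2 at 1/9, modulus 1/9.
The radius of convergence is the smallest modulus among the singular points: 1/9.
At the order-3 pole -7/6 set g(z) = (z - (-7/6))^3*f(z) = 1/(38*(z - 1/9)**2).
Order-3 pole: residue = g''(a)/2; g''(-7/6) = 314928/5316979, so the residue is 157464/5316979.
At the order-2 pole 1/9 set g(z) = (z - (1/9))^2*f(z) = 1/(38*(z + 7/6)**3).
Order-2 pole: residue = g'(a); g'(1/9) = -157464/5316979, so the residue is -157464/5316979.
List the singular points by increasing real part (a conjugate pair: the negative imaginary part first).


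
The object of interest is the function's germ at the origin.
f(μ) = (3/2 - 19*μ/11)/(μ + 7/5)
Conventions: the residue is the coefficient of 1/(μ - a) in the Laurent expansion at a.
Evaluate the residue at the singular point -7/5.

The residue is 431/110.

At the order-1 pole -7/5 set g(μ) = (μ - (-7/5))*f(μ) = 3/2 - 19*μ/11.
Simple pole: residue = g(a) at a = -7/5, which is 431/110.


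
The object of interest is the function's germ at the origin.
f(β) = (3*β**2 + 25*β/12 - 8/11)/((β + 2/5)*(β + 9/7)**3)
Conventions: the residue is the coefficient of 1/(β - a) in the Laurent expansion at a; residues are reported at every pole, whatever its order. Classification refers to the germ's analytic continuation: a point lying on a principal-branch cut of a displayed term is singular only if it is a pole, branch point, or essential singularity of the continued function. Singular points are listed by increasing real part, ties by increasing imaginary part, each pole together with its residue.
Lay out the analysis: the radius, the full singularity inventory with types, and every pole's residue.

Denominator factor (β + 9/7)^3: pole of order 3 at -9/7, modulus 9/7.
Denominator factor (β + 2/5): pole of order 1 at -2/5, modulus 2/5.
The radius of convergence is the smallest modulus among the singular points: 2/5.
At the order-3 pole -9/7 set g(β) = (β - (-9/7))^3*f(β) = (3*β**2 + 25*β/12 - 8/11)/(β + 2/5).
Order-3 pole: residue = g''(a)/2; g''(-9/7) = 3057845/983103, so the residue is 3057845/1966206.
At the order-1 pole -2/5 set g(β) = (β - (-2/5))*f(β) = (3*β**2 + 25*β/12 - 8/11)/(β + 9/7)**3.
Simple pole: residue = g(a) at a = -2/5, which is -3057845/1966206.
List the singular points by increasing real part (a conjugate pair: the negative imaginary part first).

Radius of convergence at 0: 2/5.
At -9/7: a pole of order 3; residue 3057845/1966206.
At -2/5: a pole of order 1; residue -3057845/1966206.


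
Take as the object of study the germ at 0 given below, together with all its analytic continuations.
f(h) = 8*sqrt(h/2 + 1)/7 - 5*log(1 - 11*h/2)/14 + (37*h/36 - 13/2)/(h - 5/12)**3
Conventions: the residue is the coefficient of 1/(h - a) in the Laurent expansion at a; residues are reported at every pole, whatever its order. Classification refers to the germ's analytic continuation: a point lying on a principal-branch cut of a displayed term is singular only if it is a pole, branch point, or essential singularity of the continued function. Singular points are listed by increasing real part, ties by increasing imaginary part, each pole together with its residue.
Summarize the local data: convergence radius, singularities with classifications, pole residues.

Radius of convergence at 0: 2/11.
At -2: an algebraic (square-root) branch point.
At 2/11: a logarithmic branch point.
At 5/12: a pole of order 3; residue 0.

Denominator factor (h - 5/12)^3: pole of order 3 at 5/12, modulus 5/12.
Branch term (-5/14)*log(1 - h/(2/11)): its argument vanishes at h = 2/11, a logarithmic branch point, modulus 2/11.
Branch term (8/7)*sqrt(1 - h/(-2)): its argument vanishes at h = -2, a square-root branch point, modulus 2.
The radius of convergence is the smallest modulus among the singular points: 2/11.
The branch terms are analytic at 5/12 and contribute nothing to the residue; only the rational part matters.
At the order-3 pole 5/12 set g(h) = (h - (5/12))^3*(rational part) = 37*h/36 - 13/2.
Order-3 pole: residue = g''(a)/2; g''(5/12) = 0, so the residue is 0.
List the singular points by increasing real part (a conjugate pair: the negative imaginary part first).


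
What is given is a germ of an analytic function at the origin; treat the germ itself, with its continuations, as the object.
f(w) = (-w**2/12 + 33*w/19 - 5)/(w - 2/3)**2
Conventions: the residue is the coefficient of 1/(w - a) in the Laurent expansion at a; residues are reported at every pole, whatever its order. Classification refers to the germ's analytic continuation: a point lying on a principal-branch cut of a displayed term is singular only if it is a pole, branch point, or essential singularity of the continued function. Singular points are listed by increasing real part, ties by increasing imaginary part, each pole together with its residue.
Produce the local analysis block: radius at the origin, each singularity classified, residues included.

Denominator factor (w - 2/3)^2: pole of order 2 at 2/3, modulus 2/3.
The radius of convergence is the smallest modulus among the singular points: 2/3.
At the order-2 pole 2/3 set g(w) = (w - (2/3))^2*f(w) = -w**2/12 + 33*w/19 - 5.
Order-2 pole: residue = g'(a); g'(2/3) = 278/171, so the residue is 278/171.

Radius of convergence at 0: 2/3.
At 2/3: a pole of order 2; residue 278/171.


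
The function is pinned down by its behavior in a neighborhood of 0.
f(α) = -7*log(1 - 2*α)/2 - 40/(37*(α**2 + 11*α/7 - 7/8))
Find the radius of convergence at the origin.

Denominator factor (α**2 + 11*α/7 - 7/8): discriminant 585/98, real irrational roots -11/14 + (3/28)*sqrt(130) and -11/14 - (3/28)*sqrt(130); poles of order 1, moduli -11/14 + (3/28)*sqrt(130) and 11/14 + (3/28)*sqrt(130).
Branch term (-7/2)*log(1 - α/(1/2)): its argument vanishes at α = 1/2, a logarithmic branch point, modulus 1/2.
The radius of convergence is the smallest modulus among the singular points: -11/14 + (3/28)*sqrt(130).

The radius of convergence is -11/14 + (3/28)*sqrt(130).


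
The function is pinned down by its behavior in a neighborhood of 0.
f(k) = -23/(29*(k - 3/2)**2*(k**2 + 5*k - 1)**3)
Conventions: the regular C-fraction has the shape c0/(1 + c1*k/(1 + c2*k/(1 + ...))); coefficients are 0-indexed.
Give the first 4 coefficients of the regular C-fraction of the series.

Taylor coefficients (expand at 0): a_0 = 92/261, a_1 = 4508/783, a_2 = 48116/783, a_3 = 3813400/7047.
c0 = a_0 = 92/261. Peel one level at a time: if S = 1 + c*k/S' with S'(0) = 1, then c is the k-coefficient of S and S' = c*k/(S - 1).
S_1 = c0/f = 1 + (-49/3)*k + (832/9)*k^2 + ...; c1 = -49/3.
S_2 = c1*k/(S_1 - 1) = 1 + (832/147)*k + (430711/21609)*k^2 + ...; c2 = 832/147.
S_3 = c2*k/(S_2 - 1) = 1 + (-430711/122304)*k + ...; c3 = -430711/122304.

The regular C-fraction coefficients are [92/261, -49/3, 832/147, -430711/122304].


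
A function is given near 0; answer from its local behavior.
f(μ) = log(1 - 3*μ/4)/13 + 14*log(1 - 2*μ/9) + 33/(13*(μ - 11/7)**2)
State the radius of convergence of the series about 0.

The radius of convergence is 4/3.

Denominator factor (μ - 11/7)^2: pole of order 2 at 11/7, modulus 11/7.
Branch term (14)*log(1 - μ/(9/2)): its argument vanishes at μ = 9/2, a logarithmic branch point, modulus 9/2.
Branch term (1/13)*log(1 - μ/(4/3)): its argument vanishes at μ = 4/3, a logarithmic branch point, modulus 4/3.
The radius of convergence is the smallest modulus among the singular points: 4/3.


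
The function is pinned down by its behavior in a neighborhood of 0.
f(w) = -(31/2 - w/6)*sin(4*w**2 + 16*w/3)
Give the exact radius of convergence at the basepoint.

The radius of convergence is infinite.

The factor -sin(4*w**2 + 16*w/3) is entire and contributes no finite singular point.
The polynomial part has no poles.
No finite singular points: the Taylor series at 0 converges everywhere.


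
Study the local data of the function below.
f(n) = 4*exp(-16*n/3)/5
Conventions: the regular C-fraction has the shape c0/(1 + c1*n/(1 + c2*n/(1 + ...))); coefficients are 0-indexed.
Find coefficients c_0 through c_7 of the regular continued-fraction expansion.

The regular C-fraction coefficients are [4/5, 16/3, -8/3, 8/9, -8/9, 8/15, -8/15, 8/21].

Taylor coefficients (expand at 0): a_0 = 4/5, a_1 = -64/15, a_2 = 512/45, a_3 = -8192/405, a_4 = 32768/1215, a_5 = -524288/18225, a_6 = 4194304/164025, a_7 = -67108864/3444525.
c0 = a_0 = 4/5. Peel one level at a time: if S = 1 + c*n/S' with S'(0) = 1, then c is the n-coefficient of S and S' = c*n/(S - 1).
S_1 = c0/f = 1 + (16/3)*n + (128/9)*n^2 + ...; c1 = 16/3.
S_2 = c1*n/(S_1 - 1) = 1 + (-8/3)*n + (64/27)*n^2 + ...; c2 = -8/3.
S_3 = c2*n/(S_2 - 1) = 1 + (8/9)*n + (64/81)*n^2 + ...; c3 = 8/9.
S_4 = c3*n/(S_3 - 1) = 1 + (-8/9)*n + (64/135)*n^2 + ...; c4 = -8/9.
S_5 = c4*n/(S_4 - 1) = 1 + (8/15)*n + (64/225)*n^2 + ...; c5 = 8/15.
S_6 = c5*n/(S_5 - 1) = 1 + (-8/15)*n + (64/315)*n^2 + ...; c6 = -8/15.
S_7 = c6*n/(S_6 - 1) = 1 + (8/21)*n + ...; c7 = 8/21.


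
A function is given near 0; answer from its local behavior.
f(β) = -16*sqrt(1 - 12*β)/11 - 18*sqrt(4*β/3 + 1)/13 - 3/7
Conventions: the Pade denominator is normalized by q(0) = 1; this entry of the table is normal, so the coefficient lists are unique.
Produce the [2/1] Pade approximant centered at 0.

The Pade approximant has numerator coefficients [-3271/1001, 77231738/2843841, -2672036/135421]; denominator coefficients [1, -16826/2841].

Taylor coefficients needed (expand at 0): a_0 = -3271/1001, a_1 = 1116/143, a_2 = 3788/143, a_3 = 67304/429.
Write the denominator as Q(β) = 1 + q1*β. Requiring Q*f - P = O(β^4) with deg P <= 2 kills the coefficients of β^3..β^3 in Q*f:
  β^3: a_3 + q1*a_2 = 0, i.e. 67304/429 + (3788/143)*q1 = 0.
Solving this linear system: q1 = -16826/2841.
The numerator is Q*f truncated at degree 2: P0 = a_0 = -3271/1001; P1 = a_1 + q1*a_0 = 77231738/2843841; P2 = a_2 + q1*a_1 = -2672036/135421.


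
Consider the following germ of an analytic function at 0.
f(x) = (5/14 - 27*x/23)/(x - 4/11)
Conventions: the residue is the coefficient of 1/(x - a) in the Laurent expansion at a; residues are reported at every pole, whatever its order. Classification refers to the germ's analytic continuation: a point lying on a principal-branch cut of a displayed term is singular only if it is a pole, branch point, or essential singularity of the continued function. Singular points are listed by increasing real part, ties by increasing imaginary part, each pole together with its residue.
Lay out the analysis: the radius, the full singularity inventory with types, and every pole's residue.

Radius of convergence at 0: 4/11.
At 4/11: a pole of order 1; residue -247/3542.

Denominator factor (x - 4/11): pole of order 1 at 4/11, modulus 4/11.
The radius of convergence is the smallest modulus among the singular points: 4/11.
At the order-1 pole 4/11 set g(x) = (x - (4/11))*f(x) = 5/14 - 27*x/23.
Simple pole: residue = g(a) at a = 4/11, which is -247/3542.
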